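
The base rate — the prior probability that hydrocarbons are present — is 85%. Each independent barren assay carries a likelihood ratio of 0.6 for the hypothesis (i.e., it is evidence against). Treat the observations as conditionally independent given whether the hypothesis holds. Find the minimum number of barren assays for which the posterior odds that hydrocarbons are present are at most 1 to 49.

Prior odds = 0.85/0.15 = 17/3.
Likelihood ratio per barren assay = 0.6.
Target odds = 1/49.
Require 0.6ⁿ ≤ 1/49 ÷ (17/3) = 3/833.
0.6¹¹ = 177147/48828125 is still above 3/833 but 0.6¹² = 531441/244140625 is at or below it, so n = 12.

12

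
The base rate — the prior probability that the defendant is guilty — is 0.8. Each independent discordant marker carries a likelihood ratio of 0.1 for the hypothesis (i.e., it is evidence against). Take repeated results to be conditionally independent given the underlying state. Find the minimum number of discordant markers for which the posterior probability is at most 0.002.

4

Prior odds = 0.8/0.2 = 4.
Likelihood ratio per discordant marker = 0.1.
Target odds: 0.002 ÷ 0.998 = 1/499.
Need 4 × 0.1ⁿ ≤ 1/499, i.e. 0.1ⁿ ≤ 1/1996.
0.1³ = 0.001 is still above 1/1996 but 0.1⁴ = 0.0001 is at or below it, so n = 4.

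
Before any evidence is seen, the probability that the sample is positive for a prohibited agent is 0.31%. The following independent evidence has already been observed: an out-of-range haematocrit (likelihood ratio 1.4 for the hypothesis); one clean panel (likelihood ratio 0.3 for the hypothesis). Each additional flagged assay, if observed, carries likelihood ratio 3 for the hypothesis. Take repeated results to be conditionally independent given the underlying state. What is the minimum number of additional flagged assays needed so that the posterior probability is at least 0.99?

Prior odds = 0.0031/0.9969 = 31/9969.
Combined Bayes factor of the evidence already in hand = 1.4 × 0.3 = 0.42.
Odds after that evidence = (31/9969) × 0.42 = 217/166150.
Target odds = 0.99/0.01 = 99.
Need 3ⁿ ≥ 99 ÷ (217/166150) = 16448850/217.
3¹⁰ = 59049 falls short of 16448850/217 but 3¹¹ = 177147 reaches it, so n = 11.

11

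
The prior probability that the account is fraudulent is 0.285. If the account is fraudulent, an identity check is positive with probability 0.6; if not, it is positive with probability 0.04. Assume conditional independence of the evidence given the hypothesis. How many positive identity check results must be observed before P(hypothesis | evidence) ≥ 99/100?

3

Prior odds: 0.285 ÷ 0.715 = 57/143.
Likelihood ratio of a positive = 0.6/0.04 = 15.
Target posterior odds = 0.99/0.01 = 99.
Require 15ⁿ ≥ 99 ÷ (57/143) = 4719/19.
15² = 225 falls short of 4719/19 but 15³ = 3375 reaches it, so n = 3.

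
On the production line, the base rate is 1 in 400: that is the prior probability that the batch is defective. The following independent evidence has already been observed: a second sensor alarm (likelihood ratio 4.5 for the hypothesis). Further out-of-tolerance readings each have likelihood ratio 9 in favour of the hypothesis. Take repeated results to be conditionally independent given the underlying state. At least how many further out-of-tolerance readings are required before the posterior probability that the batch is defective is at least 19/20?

4

Prior odds = 0.0025/0.9975 = 1/399.
Bayes factor of the evidence already in hand = 4.5.
Odds after that evidence = (1/399) × 4.5 = 3/266.
Target odds = 0.95/0.05 = 19.
Need 9ⁿ ≥ 19 ÷ (3/266) = 5054/3.
9³ = 729 falls short of 5054/3 but 9⁴ = 6561 reaches it, so n = 4.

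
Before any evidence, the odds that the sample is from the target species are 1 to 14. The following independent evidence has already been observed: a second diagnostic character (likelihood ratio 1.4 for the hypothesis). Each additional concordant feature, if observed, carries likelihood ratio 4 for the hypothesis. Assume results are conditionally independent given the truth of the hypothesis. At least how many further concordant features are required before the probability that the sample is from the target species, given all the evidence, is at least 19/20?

4

Prior odds = 1/14.
Bayes factor of the evidence already in hand = 1.4.
Odds after that evidence = (1/14) × 1.4 = 0.1.
Target odds = 0.95/0.05 = 19.
Need 4ⁿ ≥ 19 ÷ 0.1 = 190.
4³ = 64 falls short of 190 but 4⁴ = 256 reaches it, so n = 4.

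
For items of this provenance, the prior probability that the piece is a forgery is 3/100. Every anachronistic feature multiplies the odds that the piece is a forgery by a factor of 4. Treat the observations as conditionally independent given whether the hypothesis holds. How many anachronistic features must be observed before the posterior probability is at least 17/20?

Prior odds = 0.03/0.97 = 3/97.
Likelihood ratio per anachronistic feature = 4.
Target odds: 0.85 ÷ 0.15 = 17/3.
Require 4ⁿ ≥ 17/3 ÷ (3/97) = 1649/9.
4³ = 64 falls short of 1649/9 but 4⁴ = 256 reaches it, so n = 4.

4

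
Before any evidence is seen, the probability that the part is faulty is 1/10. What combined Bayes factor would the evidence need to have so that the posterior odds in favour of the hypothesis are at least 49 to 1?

441

Prior odds = 0.1/0.9 = 1/9.
Target odds = 49.
Required Bayes factor = 49 ÷ (1/9) = 441.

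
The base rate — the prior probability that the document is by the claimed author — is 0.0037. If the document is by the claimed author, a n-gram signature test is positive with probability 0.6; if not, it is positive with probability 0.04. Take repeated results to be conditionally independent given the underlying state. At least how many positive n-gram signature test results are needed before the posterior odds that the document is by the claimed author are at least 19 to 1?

Prior odds = 0.0037/0.9963 = 37/9963.
Likelihood ratio of a positive = 0.6/0.04 = 15.
Target odds = 19.
Require 15ⁿ ≥ 19 ÷ (37/9963) = 189297/37.
15³ = 3375 falls short of 189297/37 but 15⁴ = 50625 reaches it, so n = 4.

4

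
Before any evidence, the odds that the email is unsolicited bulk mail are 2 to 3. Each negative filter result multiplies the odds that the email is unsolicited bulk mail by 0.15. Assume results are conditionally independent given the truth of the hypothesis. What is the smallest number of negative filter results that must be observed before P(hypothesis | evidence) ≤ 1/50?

2

Prior odds = 2/3.
Likelihood ratio per negative filter result = 0.15.
Target odds: 0.02 ÷ 0.98 = 1/49.
Require 0.15ⁿ ≤ 1/49 ÷ (2/3) = 3/98.
0.15¹ = 0.15 is still above 3/98 but 0.15² = 0.0225 is at or below it, so n = 2.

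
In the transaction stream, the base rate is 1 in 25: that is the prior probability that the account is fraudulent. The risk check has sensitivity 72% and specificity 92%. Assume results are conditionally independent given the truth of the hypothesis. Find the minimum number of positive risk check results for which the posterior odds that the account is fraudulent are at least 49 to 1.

4

Prior odds: 0.04 ÷ 0.96 = 1/24.
False-positive rate = 1 − 0.92 = 0.08; likelihood ratio of a positive = 0.72/0.08 = 9.
Target odds = 49.
Require 9ⁿ ≥ 49 ÷ (1/24) = 1176.
9³ = 729 falls short of 1176 but 9⁴ = 6561 reaches it, so n = 4.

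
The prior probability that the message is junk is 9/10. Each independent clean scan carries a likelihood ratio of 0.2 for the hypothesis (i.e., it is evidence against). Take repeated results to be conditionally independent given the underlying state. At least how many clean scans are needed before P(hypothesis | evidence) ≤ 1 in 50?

Prior odds: 0.9 ÷ 0.1 = 9.
Likelihood ratio per clean scan = 0.2.
Target odds: 0.02 ÷ 0.98 = 1/49.
Require 0.2ⁿ ≤ 1/49 ÷ 9 = 1/441.
0.2³ = 0.008 is still above 1/441 but 0.2⁴ = 0.0016 is at or below it, so n = 4.

4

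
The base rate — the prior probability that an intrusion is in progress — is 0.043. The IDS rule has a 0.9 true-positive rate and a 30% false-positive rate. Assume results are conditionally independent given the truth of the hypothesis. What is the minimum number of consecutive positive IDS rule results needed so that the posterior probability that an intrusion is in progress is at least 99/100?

Prior odds: 0.043 ÷ 0.957 = 43/957.
Likelihood ratio of a positive result = 0.9/0.3 = 3.
Target posterior odds = 0.99/0.01 = 99.
Require 3ⁿ ≥ 99 ÷ (43/957) = 94743/43.
3⁷ = 2187 falls short of 94743/43 but 3⁸ = 6561 reaches it, so n = 8.

8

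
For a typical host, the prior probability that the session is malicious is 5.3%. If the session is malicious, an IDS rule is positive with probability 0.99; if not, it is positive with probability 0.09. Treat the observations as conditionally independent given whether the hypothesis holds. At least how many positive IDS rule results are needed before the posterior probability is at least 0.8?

2

Prior odds: 0.053 ÷ 0.947 = 53/947.
Likelihood ratio of a positive = 0.99/0.09 = 11.
Target odds: 0.8 ÷ 0.2 = 4.
Need (53/947) × 11ⁿ ≥ 4, i.e. 11ⁿ ≥ 3788/53.
11¹ = 11 falls short of 3788/53 but 11² = 121 reaches it, so n = 2.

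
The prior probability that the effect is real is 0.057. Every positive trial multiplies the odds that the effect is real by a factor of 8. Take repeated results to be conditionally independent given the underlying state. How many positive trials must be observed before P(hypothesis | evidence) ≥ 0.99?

4

Prior odds: 0.057 ÷ 0.943 = 57/943.
Likelihood ratio per positive trial = 8.
Target posterior odds = 0.99/0.01 = 99.
Need (57/943) × 8ⁿ ≥ 99, i.e. 8ⁿ ≥ 31119/19.
8³ = 512 falls short of 31119/19 but 8⁴ = 4096 reaches it, so n = 4.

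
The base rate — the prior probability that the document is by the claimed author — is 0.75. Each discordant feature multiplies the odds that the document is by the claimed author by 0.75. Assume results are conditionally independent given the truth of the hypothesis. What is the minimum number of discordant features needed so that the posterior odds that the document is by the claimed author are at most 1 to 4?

Prior odds = 0.75/0.25 = 3.
Likelihood ratio per discordant feature = 0.75.
Target odds = 0.25.
Require 0.75ⁿ ≤ 0.25 ÷ 3 = 1/12.
0.75⁸ = 6561/65536 is still above 1/12 but 0.75⁹ = 19683/262144 is at or below it, so n = 9.

9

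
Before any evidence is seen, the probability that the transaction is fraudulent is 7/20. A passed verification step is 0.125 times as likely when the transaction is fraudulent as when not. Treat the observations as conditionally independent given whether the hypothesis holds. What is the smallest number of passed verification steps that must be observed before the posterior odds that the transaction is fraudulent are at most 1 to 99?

2

Prior odds = 0.35/0.65 = 7/13.
Likelihood ratio per passed verification step = 0.125.
Target odds = 1/99.
Require 0.125ⁿ ≤ 1/99 ÷ (7/13) = 13/693.
0.125¹ = 0.125 is still above 13/693 but 0.125² = 0.015625 is at or below it, so n = 2.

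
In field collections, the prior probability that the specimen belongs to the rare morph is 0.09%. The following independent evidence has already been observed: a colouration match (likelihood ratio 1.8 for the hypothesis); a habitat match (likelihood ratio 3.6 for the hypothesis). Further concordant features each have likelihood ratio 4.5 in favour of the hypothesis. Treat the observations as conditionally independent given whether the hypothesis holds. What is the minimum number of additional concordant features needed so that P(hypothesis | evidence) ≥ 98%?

7

Prior odds = 0.0009/0.9991 = 9/9991.
Combined Bayes factor of the evidence already in hand = 1.8 × 3.6 = 6.48.
Odds after that evidence = (9/9991) × 6.48 = 1458/249775.
Target odds = 0.98/0.02 = 49.
Need 4.5ⁿ ≥ 49 ÷ (1458/249775) = 12238975/1458.
4.5⁶ = 8303.765625 falls short of 12238975/1458 but 4.5⁷ = 4782969/128 reaches it, so n = 7.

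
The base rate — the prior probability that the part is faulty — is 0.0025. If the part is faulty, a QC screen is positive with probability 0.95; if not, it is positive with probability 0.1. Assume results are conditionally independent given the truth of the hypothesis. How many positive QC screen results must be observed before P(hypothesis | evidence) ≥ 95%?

4

Prior odds = 0.0025/0.9975 = 1/399.
Likelihood ratio of a positive = 0.95/0.1 = 9.5.
Target posterior odds = 0.95/0.05 = 19.
Require 9.5ⁿ ≥ 19 ÷ (1/399) = 7581.
9.5³ = 857.375 falls short of 7581 but 9.5⁴ = 8145.0625 reaches it, so n = 4.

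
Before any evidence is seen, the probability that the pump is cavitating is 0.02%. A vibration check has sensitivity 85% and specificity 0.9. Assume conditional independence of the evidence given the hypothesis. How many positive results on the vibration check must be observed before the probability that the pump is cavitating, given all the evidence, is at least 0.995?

7

Prior odds = 0.0002/0.9998 = 1/4999.
False-positive rate = 1 − 0.9 = 0.1; likelihood ratio of a positive = 0.85/0.1 = 8.5.
Target odds: 0.995 ÷ 0.005 = 199.
Require 8.5ⁿ ≥ 199 ÷ (1/4999) = 994801.
8.5⁶ = 24137569/64 falls short of 994801 but 8.5⁷ = 410338673/128 reaches it, so n = 7.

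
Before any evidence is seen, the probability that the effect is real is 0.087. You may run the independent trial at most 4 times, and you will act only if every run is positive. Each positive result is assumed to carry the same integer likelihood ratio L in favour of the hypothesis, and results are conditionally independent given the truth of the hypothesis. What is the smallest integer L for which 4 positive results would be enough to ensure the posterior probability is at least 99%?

6

Prior odds = 0.087/0.913 = 87/913.
Target odds = 0.99/0.01 = 99.
Need L⁴ ≥ 99 ÷ (87/913) = 30129/29.
5⁴ = 625 < 30129/29 ≤ 1296 = 6⁴, so L = 6.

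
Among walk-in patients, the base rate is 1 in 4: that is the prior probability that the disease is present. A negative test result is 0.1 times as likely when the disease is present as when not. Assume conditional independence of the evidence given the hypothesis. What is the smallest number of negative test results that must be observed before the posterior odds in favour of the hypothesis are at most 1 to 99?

2

Prior odds: 0.25 ÷ 0.75 = 1/3.
Likelihood ratio per negative test result = 0.1.
Target odds = 1/99.
Need (1/3) × 0.1ⁿ ≤ 1/99, i.e. 0.1ⁿ ≤ 1/33.
0.1¹ = 0.1 is still above 1/33 but 0.1² = 0.01 is at or below it, so n = 2.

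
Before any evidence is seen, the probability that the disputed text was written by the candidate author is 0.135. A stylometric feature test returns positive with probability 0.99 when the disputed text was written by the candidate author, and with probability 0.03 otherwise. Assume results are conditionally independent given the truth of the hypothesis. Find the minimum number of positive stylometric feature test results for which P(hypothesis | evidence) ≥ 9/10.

2

Prior odds = 0.135/0.865 = 27/173.
Likelihood ratio of a positive result = 0.99/0.03 = 33.
Target odds: 0.9 ÷ 0.1 = 9.
Need (27/173) × 33ⁿ ≥ 9, i.e. 33ⁿ ≥ 173/3.
33¹ = 33 falls short of 173/3 but 33² = 1089 reaches it, so n = 2.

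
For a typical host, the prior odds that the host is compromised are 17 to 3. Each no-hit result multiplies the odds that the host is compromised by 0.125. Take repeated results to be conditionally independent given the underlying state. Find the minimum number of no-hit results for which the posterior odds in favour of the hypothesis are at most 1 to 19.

3

Prior odds = 17/3.
Likelihood ratio per no-hit result = 0.125.
Target odds = 1/19.
Need (17/3) × 0.125ⁿ ≤ 1/19, i.e. 0.125ⁿ ≤ 3/323.
0.125² = 0.015625 is still above 3/323 but 0.125³ = 0.001953125 is at or below it, so n = 3.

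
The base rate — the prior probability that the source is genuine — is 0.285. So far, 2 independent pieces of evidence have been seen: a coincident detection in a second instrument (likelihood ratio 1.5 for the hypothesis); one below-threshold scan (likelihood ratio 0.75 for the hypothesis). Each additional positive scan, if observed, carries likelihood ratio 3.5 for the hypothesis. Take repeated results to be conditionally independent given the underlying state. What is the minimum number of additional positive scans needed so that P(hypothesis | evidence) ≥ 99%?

Prior odds = 0.285/0.715 = 57/143.
Combined Bayes factor of the evidence already in hand = 1.5 × 0.75 = 1.125.
Odds after that evidence = (57/143) × 1.125 = 513/1144.
Target odds = 0.99/0.01 = 99.
Need 3.5ⁿ ≥ 99 ÷ (513/1144) = 12584/57.
3.5⁴ = 150.0625 falls short of 12584/57 but 3.5⁵ = 525.21875 reaches it, so n = 5.

5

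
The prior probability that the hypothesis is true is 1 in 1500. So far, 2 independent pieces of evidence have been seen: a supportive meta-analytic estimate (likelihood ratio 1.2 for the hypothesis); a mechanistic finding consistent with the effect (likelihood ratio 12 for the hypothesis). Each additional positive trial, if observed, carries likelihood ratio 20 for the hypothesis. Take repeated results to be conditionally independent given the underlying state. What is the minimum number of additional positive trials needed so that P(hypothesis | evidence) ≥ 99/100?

4

Prior odds = (1/1500)/(1499/1500) = 1/1499.
Combined Bayes factor of the evidence already in hand = 1.2 × 12 = 14.4.
Odds after that evidence = (1/1499) × 14.4 = 72/7495.
Target odds = 0.99/0.01 = 99.
Need 20ⁿ ≥ 99 ÷ (72/7495) = 10305.625.
20³ = 8000 falls short of 10305.625 but 20⁴ = 160000 reaches it, so n = 4.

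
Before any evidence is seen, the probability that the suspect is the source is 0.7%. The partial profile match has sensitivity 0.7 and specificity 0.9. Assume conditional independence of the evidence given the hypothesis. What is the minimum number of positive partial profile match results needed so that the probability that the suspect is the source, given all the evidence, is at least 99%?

5

Prior odds: 0.007 ÷ 0.993 = 7/993.
False-positive rate = 1 − 0.9 = 0.1; likelihood ratio of a positive = 0.7/0.1 = 7.
Target posterior odds = 0.99/0.01 = 99.
Require 7ⁿ ≥ 99 ÷ (7/993) = 98307/7.
7⁴ = 2401 falls short of 98307/7 but 7⁵ = 16807 reaches it, so n = 5.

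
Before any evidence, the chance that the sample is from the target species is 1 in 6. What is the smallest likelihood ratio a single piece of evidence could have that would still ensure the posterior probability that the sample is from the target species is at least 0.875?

35

Prior odds = (1/6)/(5/6) = 0.2.
Target odds = 0.875/0.125 = 7.
Required Bayes factor = 7 ÷ 0.2 = 35.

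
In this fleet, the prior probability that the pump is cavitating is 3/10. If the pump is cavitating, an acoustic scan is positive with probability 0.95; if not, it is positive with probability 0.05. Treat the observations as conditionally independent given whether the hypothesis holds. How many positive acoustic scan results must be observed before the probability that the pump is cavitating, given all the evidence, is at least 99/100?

2

Prior odds = 0.3/0.7 = 3/7.
Likelihood ratio of a positive = 0.95/0.05 = 19.
Target posterior odds = 0.99/0.01 = 99.
Need (3/7) × 19ⁿ ≥ 99, i.e. 19ⁿ ≥ 231.
19¹ = 19 falls short of 231 but 19² = 361 reaches it, so n = 2.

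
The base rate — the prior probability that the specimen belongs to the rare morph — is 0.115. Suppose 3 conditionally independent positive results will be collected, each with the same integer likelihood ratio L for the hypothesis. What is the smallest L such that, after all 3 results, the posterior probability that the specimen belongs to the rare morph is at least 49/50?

Prior odds = 0.115/0.885 = 23/177.
Target odds = 0.98/0.02 = 49.
Need L³ ≥ 49 ÷ (23/177) = 8673/23.
7³ = 343 < 8673/23 ≤ 512 = 8³, so L = 8.

8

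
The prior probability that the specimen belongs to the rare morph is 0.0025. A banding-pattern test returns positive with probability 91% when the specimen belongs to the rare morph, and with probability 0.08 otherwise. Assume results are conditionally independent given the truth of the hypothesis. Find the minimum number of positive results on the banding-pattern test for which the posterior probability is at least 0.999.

6

Prior odds: 0.0025 ÷ 0.9975 = 1/399.
Likelihood ratio of a positive result = 0.91/0.08 = 11.375.
Target posterior odds = 0.999/0.001 = 999.
Need (1/399) × 11.375ⁿ ≥ 999, i.e. 11.375ⁿ ≥ 398601.
11.375⁵ ≈190439 falls short of 398601 but 11.375⁶ ≈2.16625e+06 reaches it, so n = 6.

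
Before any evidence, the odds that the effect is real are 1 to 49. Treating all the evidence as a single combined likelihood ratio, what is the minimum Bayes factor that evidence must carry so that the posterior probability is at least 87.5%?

343

Prior odds = 1/49.
Target odds = 0.875/0.125 = 7.
Required Bayes factor = 7 ÷ (1/49) = 343.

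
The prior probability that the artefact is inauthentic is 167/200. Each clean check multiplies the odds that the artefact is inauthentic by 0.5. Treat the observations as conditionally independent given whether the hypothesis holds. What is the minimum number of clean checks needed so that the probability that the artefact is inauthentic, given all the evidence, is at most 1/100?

Prior odds = 0.835/0.165 = 167/33.
Likelihood ratio per clean check = 0.5.
Target odds: 0.01 ÷ 0.99 = 1/99.
Need (167/33) × 0.5ⁿ ≤ 1/99, i.e. 0.5ⁿ ≤ 1/501.
0.5⁸ = 0.00390625 is still above 1/501 but 0.5⁹ = 0.001953125 is at or below it, so n = 9.

9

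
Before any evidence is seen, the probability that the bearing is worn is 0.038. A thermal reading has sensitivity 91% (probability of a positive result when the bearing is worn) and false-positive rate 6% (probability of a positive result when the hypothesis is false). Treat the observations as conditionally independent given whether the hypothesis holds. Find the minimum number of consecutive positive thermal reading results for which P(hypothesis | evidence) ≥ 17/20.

Prior odds = 0.038/0.962 = 19/481.
Likelihood ratio of a positive result = 0.91/0.06 = 91/6.
Target posterior odds = 0.85/0.15 = 17/3.
Require (91/6)ⁿ ≥ 17/3 ÷ (19/481) = 8177/57.
(91/6)¹ = 91/6 falls short of 8177/57 but (91/6)² = 8281/36 reaches it, so n = 2.

2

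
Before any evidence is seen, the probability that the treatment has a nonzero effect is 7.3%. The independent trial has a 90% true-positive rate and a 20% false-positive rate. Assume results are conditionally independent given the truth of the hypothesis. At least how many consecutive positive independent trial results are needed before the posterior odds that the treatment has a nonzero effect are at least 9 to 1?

Prior odds = 0.073/0.927 = 73/927.
Likelihood ratio of a positive result = 0.9/0.2 = 4.5.
Target odds = 9.
Require 4.5ⁿ ≥ 9 ÷ (73/927) = 8343/73.
4.5³ = 91.125 falls short of 8343/73 but 4.5⁴ = 410.0625 reaches it, so n = 4.

4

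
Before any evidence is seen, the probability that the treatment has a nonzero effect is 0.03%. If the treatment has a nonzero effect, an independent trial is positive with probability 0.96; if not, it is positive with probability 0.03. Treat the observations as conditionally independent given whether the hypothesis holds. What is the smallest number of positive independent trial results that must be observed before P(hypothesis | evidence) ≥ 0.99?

4

Prior odds = 0.0003/0.9997 = 3/9997.
Likelihood ratio of a positive = 0.96/0.03 = 32.
Target posterior odds = 0.99/0.01 = 99.
Require 32ⁿ ≥ 99 ÷ (3/9997) = 329901.
32³ = 32768 falls short of 329901 but 32⁴ = 1048576 reaches it, so n = 4.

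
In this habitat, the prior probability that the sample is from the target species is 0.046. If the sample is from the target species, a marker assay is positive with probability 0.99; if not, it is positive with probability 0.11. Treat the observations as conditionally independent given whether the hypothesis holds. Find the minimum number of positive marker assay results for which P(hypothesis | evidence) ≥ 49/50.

4

Prior odds: 0.046 ÷ 0.954 = 23/477.
Likelihood ratio of a positive = 0.99/0.11 = 9.
Target odds: 0.98 ÷ 0.02 = 49.
Need (23/477) × 9ⁿ ≥ 49, i.e. 9ⁿ ≥ 23373/23.
9³ = 729 falls short of 23373/23 but 9⁴ = 6561 reaches it, so n = 4.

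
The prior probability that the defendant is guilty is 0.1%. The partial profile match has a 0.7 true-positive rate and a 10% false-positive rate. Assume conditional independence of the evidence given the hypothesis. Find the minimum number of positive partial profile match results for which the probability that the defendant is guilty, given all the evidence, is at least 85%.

Prior odds: 0.001 ÷ 0.999 = 1/999.
Likelihood ratio of a positive result = 0.7/0.1 = 7.
Target odds: 0.85 ÷ 0.15 = 17/3.
Need (1/999) × 7ⁿ ≥ 17/3, i.e. 7ⁿ ≥ 5661.
7⁴ = 2401 falls short of 5661 but 7⁵ = 16807 reaches it, so n = 5.

5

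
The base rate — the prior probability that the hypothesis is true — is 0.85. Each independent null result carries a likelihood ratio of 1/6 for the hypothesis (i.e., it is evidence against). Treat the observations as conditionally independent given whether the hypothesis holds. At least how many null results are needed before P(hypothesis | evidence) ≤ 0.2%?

5

Prior odds = 0.85/0.15 = 17/3.
Likelihood ratio per null result = 1/6.
Target odds: 0.002 ÷ 0.998 = 1/499.
Require (1/6)ⁿ ≤ 1/499 ÷ (17/3) = 3/8483.
(1/6)⁴ = 1/1296 is still above 3/8483 but (1/6)⁵ = 1/7776 is at or below it, so n = 5.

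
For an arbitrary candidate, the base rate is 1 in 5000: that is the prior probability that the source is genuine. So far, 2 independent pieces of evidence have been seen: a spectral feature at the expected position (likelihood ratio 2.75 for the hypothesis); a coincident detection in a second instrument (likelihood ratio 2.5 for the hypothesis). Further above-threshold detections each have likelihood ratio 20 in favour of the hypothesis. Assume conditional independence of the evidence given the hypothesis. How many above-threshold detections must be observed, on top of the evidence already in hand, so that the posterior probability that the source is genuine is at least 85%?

3

Prior odds = 0.0002/0.9998 = 1/4999.
Combined Bayes factor of the evidence already in hand = 2.75 × 2.5 = 6.875.
Odds after that evidence = (1/4999) × 6.875 = 55/39992.
Target odds = 0.85/0.15 = 17/3.
Need 20ⁿ ≥ 17/3 ÷ (55/39992) = 679864/165.
20² = 400 falls short of 679864/165 but 20³ = 8000 reaches it, so n = 3.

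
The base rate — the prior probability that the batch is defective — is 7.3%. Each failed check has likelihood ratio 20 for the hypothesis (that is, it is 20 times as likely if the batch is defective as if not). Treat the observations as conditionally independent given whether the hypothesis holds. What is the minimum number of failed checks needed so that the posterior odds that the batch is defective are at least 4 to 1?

Prior odds = 0.073/0.927 = 73/927.
Likelihood ratio per failed check = 20.
Target odds = 4.
Require 20ⁿ ≥ 4 ÷ (73/927) = 3708/73.
20¹ = 20 falls short of 3708/73 but 20² = 400 reaches it, so n = 2.

2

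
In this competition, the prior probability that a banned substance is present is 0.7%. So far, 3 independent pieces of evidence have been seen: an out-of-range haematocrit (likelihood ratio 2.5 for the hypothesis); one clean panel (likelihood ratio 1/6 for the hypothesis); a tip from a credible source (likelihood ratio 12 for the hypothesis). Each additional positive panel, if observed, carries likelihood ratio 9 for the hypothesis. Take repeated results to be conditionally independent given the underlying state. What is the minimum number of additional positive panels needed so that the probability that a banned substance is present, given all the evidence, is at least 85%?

Prior odds = 0.007/0.993 = 7/993.
Combined Bayes factor of the evidence already in hand = 2.5 × (1/6) × 12 = 5.
Odds after that evidence = (7/993) × 5 = 35/993.
Target odds = 0.85/0.15 = 17/3.
Need 9ⁿ ≥ 17/3 ÷ (35/993) = 5627/35.
9² = 81 falls short of 5627/35 but 9³ = 729 reaches it, so n = 3.

3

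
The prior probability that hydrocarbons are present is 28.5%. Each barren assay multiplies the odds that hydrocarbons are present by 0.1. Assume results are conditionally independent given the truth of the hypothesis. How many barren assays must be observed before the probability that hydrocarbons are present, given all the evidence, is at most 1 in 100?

Prior odds: 0.285 ÷ 0.715 = 57/143.
Likelihood ratio per barren assay = 0.1.
Target posterior odds = 0.01/0.99 = 1/99.
Require 0.1ⁿ ≤ 1/99 ÷ (57/143) = 13/513.
0.1¹ = 0.1 is still above 13/513 but 0.1² = 0.01 is at or below it, so n = 2.

2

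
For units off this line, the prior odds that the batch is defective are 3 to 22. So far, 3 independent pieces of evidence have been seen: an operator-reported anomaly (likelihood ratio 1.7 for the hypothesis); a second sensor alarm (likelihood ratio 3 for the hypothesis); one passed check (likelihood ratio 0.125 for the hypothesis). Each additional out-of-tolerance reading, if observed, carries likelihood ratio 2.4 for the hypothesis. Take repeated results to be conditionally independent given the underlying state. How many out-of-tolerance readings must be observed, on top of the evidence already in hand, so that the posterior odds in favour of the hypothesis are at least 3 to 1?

5

Prior odds = 3/22.
Combined Bayes factor of the evidence already in hand = 1.7 × 3 × 0.125 = 0.6375.
Odds after that evidence = (3/22) × 0.6375 = 153/1760.
Target odds = 3.
Need 2.4ⁿ ≥ 3 ÷ (153/1760) = 1760/51.
2.4⁴ = 33.1776 falls short of 1760/51 but 2.4⁵ = 79.62624 reaches it, so n = 5.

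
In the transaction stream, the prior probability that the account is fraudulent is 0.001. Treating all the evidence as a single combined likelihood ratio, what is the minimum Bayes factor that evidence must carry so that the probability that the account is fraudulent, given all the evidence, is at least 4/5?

Prior odds = 0.001/0.999 = 1/999.
Target odds = 0.8/0.2 = 4.
Required Bayes factor = 4 ÷ (1/999) = 3996.

3996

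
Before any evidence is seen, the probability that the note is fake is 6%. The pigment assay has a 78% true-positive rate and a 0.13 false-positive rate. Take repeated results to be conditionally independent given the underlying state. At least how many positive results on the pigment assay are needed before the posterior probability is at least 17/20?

Prior odds: 0.06 ÷ 0.94 = 3/47.
Likelihood ratio of a positive result = 0.78/0.13 = 6.
Target posterior odds = 0.85/0.15 = 17/3.
Need (3/47) × 6ⁿ ≥ 17/3, i.e. 6ⁿ ≥ 799/9.
6² = 36 falls short of 799/9 but 6³ = 216 reaches it, so n = 3.

3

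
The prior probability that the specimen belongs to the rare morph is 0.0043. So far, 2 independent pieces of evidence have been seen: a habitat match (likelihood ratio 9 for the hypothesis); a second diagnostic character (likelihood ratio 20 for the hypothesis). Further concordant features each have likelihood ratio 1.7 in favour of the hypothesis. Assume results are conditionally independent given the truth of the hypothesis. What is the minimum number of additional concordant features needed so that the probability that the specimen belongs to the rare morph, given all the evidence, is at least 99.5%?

Prior odds = 0.0043/0.9957 = 43/9957.
Combined Bayes factor of the evidence already in hand = 9 × 20 = 180.
Odds after that evidence = (43/9957) × 180 = 2580/3319.
Target odds = 0.995/0.005 = 199.
Need 1.7ⁿ ≥ 199 ÷ (2580/3319) = 660481/2580.
1.7¹⁰ ≈201.599 falls short of 660481/2580 but 1.7¹¹ ≈342.719 reaches it, so n = 11.

11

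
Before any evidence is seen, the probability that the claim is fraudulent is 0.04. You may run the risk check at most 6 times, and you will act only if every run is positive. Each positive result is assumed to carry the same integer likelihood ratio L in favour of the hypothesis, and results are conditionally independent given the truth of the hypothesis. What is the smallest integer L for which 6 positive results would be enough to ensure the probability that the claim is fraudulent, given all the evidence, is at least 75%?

3

Prior odds = 0.04/0.96 = 1/24.
Target odds = 0.75/0.25 = 3.
Need L⁶ ≥ 3 ÷ (1/24) = 72.
2⁶ = 64 < 72 ≤ 729 = 3⁶, so L = 3.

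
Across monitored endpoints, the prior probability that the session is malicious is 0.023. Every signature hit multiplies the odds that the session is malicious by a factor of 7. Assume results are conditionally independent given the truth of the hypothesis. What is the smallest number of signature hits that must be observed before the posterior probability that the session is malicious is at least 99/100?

Prior odds: 0.023 ÷ 0.977 = 23/977.
Likelihood ratio per signature hit = 7.
Target odds: 0.99 ÷ 0.01 = 99.
Require 7ⁿ ≥ 99 ÷ (23/977) = 96723/23.
7⁴ = 2401 falls short of 96723/23 but 7⁵ = 16807 reaches it, so n = 5.

5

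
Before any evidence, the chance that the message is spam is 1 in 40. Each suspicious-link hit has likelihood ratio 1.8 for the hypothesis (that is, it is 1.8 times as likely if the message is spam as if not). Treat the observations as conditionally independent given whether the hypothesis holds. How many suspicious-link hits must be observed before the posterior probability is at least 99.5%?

Prior odds: 0.025 ÷ 0.975 = 1/39.
Likelihood ratio per suspicious-link hit = 1.8.
Target odds: 0.995 ÷ 0.005 = 199.
Need (1/39) × 1.8ⁿ ≥ 199, i.e. 1.8ⁿ ≥ 7761.
1.8¹⁵ ≈6746.64 falls short of 7761 but 1.8¹⁶ ≈12144 reaches it, so n = 16.

16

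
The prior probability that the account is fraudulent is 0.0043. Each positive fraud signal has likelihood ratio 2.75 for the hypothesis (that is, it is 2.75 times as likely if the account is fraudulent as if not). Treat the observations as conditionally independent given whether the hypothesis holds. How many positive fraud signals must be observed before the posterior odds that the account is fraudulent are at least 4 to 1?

7

Prior odds = 0.0043/0.9957 = 43/9957.
Likelihood ratio per positive fraud signal = 2.75.
Target odds = 4.
Need (43/9957) × 2.75ⁿ ≥ 4, i.e. 2.75ⁿ ≥ 39828/43.
2.75⁶ = 1771561/4096 falls short of 39828/43 but 2.75⁷ = 19487171/16384 reaches it, so n = 7.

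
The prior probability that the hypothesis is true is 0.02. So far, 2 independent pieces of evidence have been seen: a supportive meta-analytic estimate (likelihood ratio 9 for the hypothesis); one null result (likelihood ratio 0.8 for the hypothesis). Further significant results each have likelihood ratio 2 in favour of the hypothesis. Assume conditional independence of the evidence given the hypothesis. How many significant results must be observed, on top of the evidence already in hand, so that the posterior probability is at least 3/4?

Prior odds = 0.02/0.98 = 1/49.
Combined Bayes factor of the evidence already in hand = 9 × 0.8 = 7.2.
Odds after that evidence = (1/49) × 7.2 = 36/245.
Target odds = 0.75/0.25 = 3.
Need 2ⁿ ≥ 3 ÷ (36/245) = 245/12.
2⁴ = 16 falls short of 245/12 but 2⁵ = 32 reaches it, so n = 5.

5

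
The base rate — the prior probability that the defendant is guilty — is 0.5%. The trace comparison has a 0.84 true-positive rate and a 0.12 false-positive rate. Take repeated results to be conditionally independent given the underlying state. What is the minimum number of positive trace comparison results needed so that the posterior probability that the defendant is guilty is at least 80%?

4

Prior odds = 0.005/0.995 = 1/199.
Likelihood ratio of a positive result = 0.84/0.12 = 7.
Target posterior odds = 0.8/0.2 = 4.
Require 7ⁿ ≥ 4 ÷ (1/199) = 796.
7³ = 343 falls short of 796 but 7⁴ = 2401 reaches it, so n = 4.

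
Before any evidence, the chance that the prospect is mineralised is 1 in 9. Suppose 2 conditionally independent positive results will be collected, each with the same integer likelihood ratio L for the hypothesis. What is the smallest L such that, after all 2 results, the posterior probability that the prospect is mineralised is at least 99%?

29

Prior odds = (1/9)/(8/9) = 0.125.
Target odds = 0.99/0.01 = 99.
Need L² ≥ 99 ÷ 0.125 = 792.
28² = 784 < 792 ≤ 841 = 29², so L = 29.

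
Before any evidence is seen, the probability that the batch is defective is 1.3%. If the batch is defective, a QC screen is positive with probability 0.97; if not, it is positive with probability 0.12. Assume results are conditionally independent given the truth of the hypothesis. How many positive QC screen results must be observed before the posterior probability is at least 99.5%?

Prior odds: 0.013 ÷ 0.987 = 13/987.
Likelihood ratio of a positive = 0.97/0.12 = 97/12.
Target odds: 0.995 ÷ 0.005 = 199.
Need (13/987) × (97/12)ⁿ ≥ 199, i.e. (97/12)ⁿ ≥ 196413/13.
(97/12)⁴ = 88529281/20736 falls short of 196413/13 but (97/12)⁵ ≈34510.6 reaches it, so n = 5.

5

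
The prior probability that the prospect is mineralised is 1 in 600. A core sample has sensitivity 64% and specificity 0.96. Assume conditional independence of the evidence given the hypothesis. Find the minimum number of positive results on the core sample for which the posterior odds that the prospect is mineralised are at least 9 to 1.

Prior odds: (1/600) ÷ (599/600) = 1/599.
False-positive rate = 1 − 0.96 = 0.04; likelihood ratio of a positive = 0.64/0.04 = 16.
Target odds = 9.
Require 16ⁿ ≥ 9 ÷ (1/599) = 5391.
16³ = 4096 falls short of 5391 but 16⁴ = 65536 reaches it, so n = 4.

4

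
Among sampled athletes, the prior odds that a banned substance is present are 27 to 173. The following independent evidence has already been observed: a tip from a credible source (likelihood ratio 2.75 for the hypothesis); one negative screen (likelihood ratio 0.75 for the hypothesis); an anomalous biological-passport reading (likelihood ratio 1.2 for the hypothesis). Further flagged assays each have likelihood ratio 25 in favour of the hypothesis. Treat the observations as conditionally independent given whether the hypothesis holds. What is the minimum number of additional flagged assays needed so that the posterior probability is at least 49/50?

2

Prior odds = 27/173.
Combined Bayes factor of the evidence already in hand = 2.75 × 0.75 × 1.2 = 2.475.
Odds after that evidence = (27/173) × 2.475 = 2673/6920.
Target odds = 0.98/0.02 = 49.
Need 25ⁿ ≥ 49 ÷ (2673/6920) = 339080/2673.
25¹ = 25 falls short of 339080/2673 but 25² = 625 reaches it, so n = 2.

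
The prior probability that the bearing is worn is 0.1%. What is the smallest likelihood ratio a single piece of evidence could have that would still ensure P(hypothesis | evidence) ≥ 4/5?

Prior odds = 0.001/0.999 = 1/999.
Target odds = 0.8/0.2 = 4.
Required Bayes factor = 4 ÷ (1/999) = 3996.

3996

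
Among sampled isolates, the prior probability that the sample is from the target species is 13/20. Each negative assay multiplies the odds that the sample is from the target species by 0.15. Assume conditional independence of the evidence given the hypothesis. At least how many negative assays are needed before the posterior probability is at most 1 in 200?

4

Prior odds = 0.65/0.35 = 13/7.
Likelihood ratio per negative assay = 0.15.
Target odds: 0.005 ÷ 0.995 = 1/199.
Require 0.15ⁿ ≤ 1/199 ÷ (13/7) = 7/2587.
0.15³ = 0.003375 is still above 7/2587 but 0.15⁴ = 81/160000 is at or below it, so n = 4.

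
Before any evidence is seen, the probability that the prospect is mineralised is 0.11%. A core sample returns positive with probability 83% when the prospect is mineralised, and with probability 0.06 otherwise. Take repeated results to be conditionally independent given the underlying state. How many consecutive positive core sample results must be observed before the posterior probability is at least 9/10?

Prior odds = 0.0011/0.9989 = 11/9989.
Likelihood ratio of a positive result = 0.83/0.06 = 83/6.
Target odds: 0.9 ÷ 0.1 = 9.
Require (83/6)ⁿ ≥ 9 ÷ (11/9989) = 89901/11.
(83/6)³ = 571787/216 falls short of 89901/11 but (83/6)⁴ = 47458321/1296 reaches it, so n = 4.

4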